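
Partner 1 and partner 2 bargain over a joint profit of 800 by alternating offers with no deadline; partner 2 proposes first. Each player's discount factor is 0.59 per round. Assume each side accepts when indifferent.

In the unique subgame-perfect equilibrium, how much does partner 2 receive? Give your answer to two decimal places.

Let x be partner 2's share when partner 2 proposes and y be partner 1's share when partner 1 proposes.
Partner 1 accepts iff offered ≥ 0.59·y, so x = 800 − 0.59y. Symmetrically y = 800 − 0.59x.
Substituting: x = 800 − 0.59(800 − 0.59x), giving x(1 − 0.59·0.59) = 800(1 − 0.59).
So x = 800 × 0.41 / 0.6519 ≈ 503.1447, and partner 1 receives 800 − x ≈ 296.8553.

503.14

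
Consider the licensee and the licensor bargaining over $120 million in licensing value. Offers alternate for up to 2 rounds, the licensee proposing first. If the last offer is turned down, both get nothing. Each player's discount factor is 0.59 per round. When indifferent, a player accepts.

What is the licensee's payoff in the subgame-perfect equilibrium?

49.2

Round 2 (the licensor proposes): the licensee will accept anything ≥ 0, so the licensor offers 0 and keeps 120.
Round 1 (the licensee proposes): the licensor can get 120 next round, worth 0.59 × 120 = 70.8 now; the licensee offers that and keeps 49.2.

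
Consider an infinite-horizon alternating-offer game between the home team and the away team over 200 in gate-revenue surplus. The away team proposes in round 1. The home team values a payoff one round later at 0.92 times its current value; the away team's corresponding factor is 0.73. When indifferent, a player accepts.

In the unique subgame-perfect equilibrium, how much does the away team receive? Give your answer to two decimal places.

In a stationary SPE each proposer offers the other exactly their discounted continuation value.
If the away team keeps x when proposing and the home team keeps y when proposing, then x = 200 − 0.92y and y = 200 − 0.73x.
Solving: x = 200(1 − 0.92) / (1 − 0.73·0.92) = 16 / 0.3284 ≈ 48.7211.
The home team gets 200 − 48.7211 ≈ 151.2789.

48.72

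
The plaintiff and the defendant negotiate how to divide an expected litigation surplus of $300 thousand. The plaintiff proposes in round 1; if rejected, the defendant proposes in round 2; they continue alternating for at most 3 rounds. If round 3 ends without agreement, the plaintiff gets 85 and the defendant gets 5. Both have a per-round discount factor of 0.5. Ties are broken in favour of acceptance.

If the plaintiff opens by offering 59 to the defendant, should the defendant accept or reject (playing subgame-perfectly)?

Reject

Round 3 (the plaintiff proposes): the defendant gets 5 if talks fail, so the plaintiff offers 5 and keeps 295.
Round 2 (the defendant proposes): the plaintiff can get 295 next round, worth 0.5 × 295 = 147.5 now, so the defendant offers 147.5, keeping 152.5.
So by rejecting in round 1, the defendant gets 152.5 next round, worth 0.5 × 152.5 = 76.25 now.
Offer 59 < 76.25, so the defendant rejects.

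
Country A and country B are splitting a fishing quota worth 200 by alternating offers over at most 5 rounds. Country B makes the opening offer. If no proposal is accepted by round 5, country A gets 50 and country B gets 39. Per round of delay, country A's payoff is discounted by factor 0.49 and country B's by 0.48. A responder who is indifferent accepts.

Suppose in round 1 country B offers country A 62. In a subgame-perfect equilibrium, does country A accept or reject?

Round 5 (country B proposes): country A gets 50 if talks fail, so country B offers 50 and keeps 150.
Round 4 (country A proposes): country B can get 150 next round, worth 0.48 × 150 = 72 now. Country A offers 72 and keeps 200 − 72 = 128.
Round 3 (country B proposes): country A can get 128 next round, worth 0.49 × 128 = 62.72 now; country B offers that and keeps 137.28.
Round 2 (country A proposes): country B can get 137.28 next round, worth 0.48 × 137.28 = 65.8944 now, so country A offers 65.8944, keeping 134.1056.
So by rejecting in round 1, country A gets 134.1056 next round, worth 0.49 × 134.1056 = 65.711744 now.
Offer 62 < 65.711744, so country A rejects.

Reject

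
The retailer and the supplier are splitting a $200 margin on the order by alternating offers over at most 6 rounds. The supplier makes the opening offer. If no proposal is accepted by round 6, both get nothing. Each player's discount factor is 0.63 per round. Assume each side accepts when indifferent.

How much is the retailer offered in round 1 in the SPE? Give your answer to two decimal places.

84.97

Round 6 (the retailer proposes): the supplier will accept anything ≥ 0, so the retailer offers 0 and keeps 200.
Round 5 (the supplier proposes): the retailer can get 200 next round, worth 0.63 × 200 = 126 now; the supplier offers that and keeps 74.
Round 4 (the retailer proposes): the supplier can get 74 next round, worth 0.63 × 74 = 46.62 now; the retailer offers that and keeps 153.38.
Round 3 (the supplier proposes): the retailer can get 153.38 next round, worth 0.63 × 153.38 = 96.6294 now, so the supplier offers 96.6294, keeping 103.3706.
Round 2 (the retailer proposes): the supplier can get 103.3706 next round, worth 0.63 × 103.3706 = 65.123478 now, so the retailer offers 65.123478, keeping 134.876522.
Round 1 (the supplier proposes): the retailer can get 134.876522 next round, worth 0.63 × 134.876522 = 84.97220886 now, so the supplier offers 84.97220886, keeping 115.02779114.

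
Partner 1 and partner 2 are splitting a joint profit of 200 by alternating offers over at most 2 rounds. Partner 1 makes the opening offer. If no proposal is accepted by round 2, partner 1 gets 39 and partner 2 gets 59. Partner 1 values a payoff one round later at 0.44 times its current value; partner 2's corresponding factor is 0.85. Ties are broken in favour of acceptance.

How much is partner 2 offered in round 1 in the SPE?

136.85

Work backward from the last round.
Round 2 (partner 2 proposes): partner 1 gets 39 if talks fail, so partner 2 offers 39 and keeps 161.
Round 1 (partner 1 proposes): partner 2 can get 161 next round, worth 0.85 × 161 = 136.85 now. Partner 1 offers 136.85 and keeps 200 − 136.85 = 63.15.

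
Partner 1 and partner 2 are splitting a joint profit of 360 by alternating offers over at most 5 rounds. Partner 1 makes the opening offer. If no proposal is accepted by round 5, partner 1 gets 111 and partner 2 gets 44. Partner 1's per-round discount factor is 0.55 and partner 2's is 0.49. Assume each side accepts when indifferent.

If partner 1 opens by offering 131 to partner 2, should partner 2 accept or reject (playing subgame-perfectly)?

Accept

Work out partner 2's continuation value if the offer is rejected.
Round 5 (partner 1 proposes): partner 2 gets 44 if talks fail, so partner 1 offers 44 and keeps 316.
Round 4 (partner 2 proposes): partner 1 can get 316 next round, worth 0.55 × 316 = 173.8 now, so partner 2 offers 173.8, keeping 186.2.
Round 3 (partner 1 proposes): partner 2 can get 186.2 next round, worth 0.49 × 186.2 = 91.238 now; partner 1 offers that and keeps 268.762.
Round 2 (partner 2 proposes): partner 1 can get 268.762 next round, worth 0.55 × 268.762 = 147.8191 now. Partner 2 offers 147.8191 and keeps 360 − 147.8191 = 212.1809.
So by rejecting in round 1, partner 2 gets 212.1809 next round, worth 0.49 × 212.1809 = 103.968641 now.
Offer 131 ≥ 103.968641, so partner 2 accepts.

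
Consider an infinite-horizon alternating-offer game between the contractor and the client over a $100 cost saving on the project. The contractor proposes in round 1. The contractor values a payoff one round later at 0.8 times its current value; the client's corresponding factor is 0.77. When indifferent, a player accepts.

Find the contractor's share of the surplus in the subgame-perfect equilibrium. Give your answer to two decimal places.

Let x be the contractor's share when the contractor proposes and y be the client's share when the client proposes.
The client accepts iff offered ≥ 0.77·y, so x = 100 − 0.77y. Symmetrically y = 100 − 0.8x.
Substituting: x = 100 − 0.77(100 − 0.8x), giving x(1 − 0.8·0.77) = 100(1 − 0.77).
So x = 100 × 0.23 / 0.384 ≈ 59.8958, and the client receives 100 − x ≈ 40.1042.

59.90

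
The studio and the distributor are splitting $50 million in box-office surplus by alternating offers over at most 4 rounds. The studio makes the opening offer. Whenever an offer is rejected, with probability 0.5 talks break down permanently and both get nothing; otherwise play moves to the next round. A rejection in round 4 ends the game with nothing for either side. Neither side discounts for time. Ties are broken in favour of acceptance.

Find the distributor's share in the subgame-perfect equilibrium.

By backward induction:
Round 4 (the distributor proposes): rejection yields 0 for the studio; the distributor offers 0 and keeps 50.
Round 3 (the studio proposes): rejecting gives the distributor an expected 0.5 × 50 = 25. The studio offers 25 and keeps 50 − 25 = 25.
Round 2 (the distributor proposes): rejecting gives the studio an expected 0.5 × 25 = 12.5, so the distributor offers 12.5, keeping 37.5.
Round 1 (the studio proposes): rejecting gives the distributor an expected 0.5 × 37.5 = 18.75; the studio offers that and keeps 31.25.

18.75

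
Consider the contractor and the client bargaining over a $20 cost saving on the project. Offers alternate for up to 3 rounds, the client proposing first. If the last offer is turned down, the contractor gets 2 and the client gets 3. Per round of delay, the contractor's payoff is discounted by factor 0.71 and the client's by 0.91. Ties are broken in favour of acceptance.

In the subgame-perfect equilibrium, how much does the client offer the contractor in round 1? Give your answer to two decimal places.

Round 3 (the client proposes): the contractor gets 2 if talks fail, so the client offers 2 and keeps 18.
Round 2 (the contractor proposes): the client can get 18 next round, worth 0.91 × 18 = 16.38 now; the contractor offers that and keeps 3.62.
Round 1 (the client proposes): the contractor can get 3.62 next round, worth 0.71 × 3.62 = 2.5702 now. The client offers 2.5702 and keeps 20 − 2.5702 = 17.4298.

2.57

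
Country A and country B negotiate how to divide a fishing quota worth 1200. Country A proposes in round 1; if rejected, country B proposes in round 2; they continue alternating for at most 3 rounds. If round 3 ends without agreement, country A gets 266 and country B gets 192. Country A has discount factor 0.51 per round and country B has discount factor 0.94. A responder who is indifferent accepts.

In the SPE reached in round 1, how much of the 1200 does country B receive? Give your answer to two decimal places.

644.76

Round 3 (country A proposes): country B gets 192 if talks fail, so country A offers 192 and keeps 1008.
Round 2 (country B proposes): country A can get 1008 next round, worth 0.51 × 1008 = 514.08 now, so country B offers 514.08, keeping 685.92.
Round 1 (country A proposes): country B can get 685.92 next round, worth 0.94 × 685.92 = 644.7648 now; country A offers that and keeps 555.2352.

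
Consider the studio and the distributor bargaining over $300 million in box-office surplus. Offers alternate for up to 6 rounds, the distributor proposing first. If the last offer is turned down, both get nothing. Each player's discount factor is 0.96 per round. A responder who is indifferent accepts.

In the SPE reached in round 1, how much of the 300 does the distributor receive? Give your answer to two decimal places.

33.25

Round 6 (the studio proposes): rejection yields 0 for the distributor; the studio offers 0 and keeps 300.
Round 5 (the distributor proposes): the studio can get 300 next round, worth 0.96 × 300 = 288 now, so the distributor offers 288, keeping 12.
Round 4 (the studio proposes): the distributor can get 12 next round, worth 0.96 × 12 = 11.52 now. The studio offers 11.52 and keeps 300 − 11.52 = 288.48.
Round 3 (the distributor proposes): the studio can get 288.48 next round, worth 0.96 × 288.48 = 276.9408 now. The distributor offers 276.9408 and keeps 300 − 276.9408 = 23.0592.
Round 2 (the studio proposes): the distributor can get 23.0592 next round, worth 0.96 × 23.0592 = 22.136832 now; the studio offers that and keeps 277.863168.
Round 1 (the distributor proposes): the studio can get 277.863168 next round, worth 0.96 × 277.863168 = 266.74864128 now; the distributor offers that and keeps 33.25135872.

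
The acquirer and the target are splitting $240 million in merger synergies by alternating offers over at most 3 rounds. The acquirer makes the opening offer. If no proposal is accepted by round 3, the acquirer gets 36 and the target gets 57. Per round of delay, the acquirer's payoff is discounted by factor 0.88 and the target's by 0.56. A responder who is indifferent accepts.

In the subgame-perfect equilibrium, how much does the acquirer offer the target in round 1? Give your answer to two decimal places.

44.22

By backward induction:
Round 3 (the acquirer proposes): the target gets 57 if talks fail, so the acquirer offers 57 and keeps 183.
Round 2 (the target proposes): the acquirer can get 183 next round, worth 0.88 × 183 = 161.04 now; the target offers that and keeps 78.96.
Round 1 (the acquirer proposes): the target can get 78.96 next round, worth 0.56 × 78.96 = 44.2176 now; the acquirer offers that and keeps 195.7824.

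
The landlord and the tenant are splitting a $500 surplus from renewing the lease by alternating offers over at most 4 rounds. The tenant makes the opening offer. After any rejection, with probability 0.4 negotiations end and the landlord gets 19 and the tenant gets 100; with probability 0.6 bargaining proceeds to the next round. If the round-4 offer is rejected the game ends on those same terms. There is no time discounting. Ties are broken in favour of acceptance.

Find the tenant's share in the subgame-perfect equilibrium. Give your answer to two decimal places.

By backward induction:
Round 4 (the landlord proposes): the tenant gets 100 if talks fail, so the landlord offers 100 and keeps 400.
Round 3 (the tenant proposes): rejecting gives the landlord an expected 0.6 × 400 + 0.4 × 19 = 247.6; the tenant offers that and keeps 252.4.
Round 2 (the landlord proposes): rejecting gives the tenant an expected 0.6 × 252.4 + 0.4 × 100 = 191.44; the landlord offers that and keeps 308.56.
Round 1 (the tenant proposes): rejecting gives the landlord an expected 0.6 × 308.56 + 0.4 × 19 = 192.736, so the tenant offers 192.736, keeping 307.264.

307.26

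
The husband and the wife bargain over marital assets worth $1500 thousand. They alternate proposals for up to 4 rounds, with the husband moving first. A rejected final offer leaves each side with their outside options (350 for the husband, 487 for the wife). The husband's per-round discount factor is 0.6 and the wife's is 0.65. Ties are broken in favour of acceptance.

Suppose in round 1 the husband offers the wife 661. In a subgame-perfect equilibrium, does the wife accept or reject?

Round 4 (the wife proposes): the husband gets 350 if talks fail, so the wife offers 350 and keeps 1150.
Round 3 (the husband proposes): the wife can get 1150 next round, worth 0.65 × 1150 = 747.5 now. The husband offers 747.5 and keeps 1500 − 747.5 = 752.5.
Round 2 (the wife proposes): the husband can get 752.5 next round, worth 0.6 × 752.5 = 451.5 now, so the wife offers 451.5, keeping 1048.5.
So by rejecting in round 1, the wife gets 1048.5 next round, worth 0.65 × 1048.5 = 681.525 now.
Offer 661 < 681.525, so the wife rejects.

Reject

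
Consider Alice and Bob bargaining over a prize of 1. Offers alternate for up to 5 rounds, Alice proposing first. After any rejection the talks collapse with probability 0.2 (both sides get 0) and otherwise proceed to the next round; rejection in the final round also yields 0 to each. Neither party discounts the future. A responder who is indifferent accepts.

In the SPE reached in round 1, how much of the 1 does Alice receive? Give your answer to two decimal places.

Round 5 (Alice proposes): Bob will accept anything ≥ 0, so Alice offers 0 and keeps 1.
Round 4 (Bob proposes): rejecting gives Alice an expected 0.8 × 1 = 0.8. Bob offers 0.8 and keeps 1 − 0.8 = 0.2.
Round 3 (Alice proposes): rejecting gives Bob an expected 0.8 × 0.2 = 0.16. Alice offers 0.16 and keeps 1 − 0.16 = 0.84.
Round 2 (Bob proposes): rejecting gives Alice an expected 0.8 × 0.84 = 0.672, so Bob offers 0.672, keeping 0.328.
Round 1 (Alice proposes): rejecting gives Bob an expected 0.8 × 0.328 = 0.2624. Alice offers 0.2624 and keeps 1 − 0.2624 = 0.7376.

0.74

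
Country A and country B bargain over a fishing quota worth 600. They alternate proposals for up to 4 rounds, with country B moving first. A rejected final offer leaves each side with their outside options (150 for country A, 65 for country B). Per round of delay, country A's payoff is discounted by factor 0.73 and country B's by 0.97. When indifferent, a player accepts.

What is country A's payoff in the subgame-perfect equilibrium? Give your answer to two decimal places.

289.69

Work backward from the last round.
Round 4 (country A proposes): country B gets 65 if talks fail, so country A offers 65 and keeps 535.
Round 3 (country B proposes): country A can get 535 next round, worth 0.73 × 535 = 390.55 now, so country B offers 390.55, keeping 209.45.
Round 2 (country A proposes): country B can get 209.45 next round, worth 0.97 × 209.45 = 203.1665 now; country A offers that and keeps 396.8335.
Round 1 (country B proposes): country A can get 396.8335 next round, worth 0.73 × 396.8335 = 289.688455 now, so country B offers 289.688455, keeping 310.311545.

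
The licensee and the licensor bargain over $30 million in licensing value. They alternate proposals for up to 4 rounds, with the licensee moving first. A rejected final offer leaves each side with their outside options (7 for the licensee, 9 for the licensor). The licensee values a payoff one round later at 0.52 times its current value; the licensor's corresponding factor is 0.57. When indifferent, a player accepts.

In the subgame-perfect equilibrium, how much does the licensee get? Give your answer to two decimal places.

17.91

Round 4 (the licensor proposes): the licensee gets 7 if talks fail, so the licensor offers 7 and keeps 23.
Round 3 (the licensee proposes): the licensor can get 23 next round, worth 0.57 × 23 = 13.11 now; the licensee offers that and keeps 16.89.
Round 2 (the licensor proposes): the licensee can get 16.89 next round, worth 0.52 × 16.89 = 8.7828 now; the licensor offers that and keeps 21.2172.
Round 1 (the licensee proposes): the licensor can get 21.2172 next round, worth 0.57 × 21.2172 = 12.093804 now, so the licensee offers 12.093804, keeping 17.906196.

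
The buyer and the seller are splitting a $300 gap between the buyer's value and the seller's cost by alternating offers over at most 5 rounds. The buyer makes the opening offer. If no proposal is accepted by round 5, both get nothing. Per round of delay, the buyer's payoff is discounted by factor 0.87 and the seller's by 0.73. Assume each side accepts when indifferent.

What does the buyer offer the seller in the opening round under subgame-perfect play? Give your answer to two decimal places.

Round 5 (the buyer proposes): the seller will accept anything ≥ 0, so the buyer offers 0 and keeps 300.
Round 4 (the seller proposes): the buyer can get 300 next round, worth 0.87 × 300 = 261 now, so the seller offers 261, keeping 39.
Round 3 (the buyer proposes): the seller can get 39 next round, worth 0.73 × 39 = 28.47 now; the buyer offers that and keeps 271.53.
Round 2 (the seller proposes): the buyer can get 271.53 next round, worth 0.87 × 271.53 = 236.2311 now; the seller offers that and keeps 63.7689.
Round 1 (the buyer proposes): the seller can get 63.7689 next round, worth 0.73 × 63.7689 = 46.551297 now; the buyer offers that and keeps 253.448703.

46.55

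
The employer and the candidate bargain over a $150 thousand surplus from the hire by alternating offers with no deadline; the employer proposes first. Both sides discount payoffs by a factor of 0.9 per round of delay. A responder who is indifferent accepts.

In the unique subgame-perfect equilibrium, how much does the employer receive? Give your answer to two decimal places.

Let x be the employer's share when the employer proposes and y be the candidate's share when the candidate proposes.
The candidate accepts iff offered ≥ 0.9·y, so x = 150 − 0.9y. Symmetrically y = 150 − 0.9x.
Substituting: x = 150 − 0.9(150 − 0.9x), giving x(1 − 0.9·0.9) = 150(1 − 0.9).
So x = 150 × 0.1 / 0.19 ≈ 78.9474, and the candidate receives 150 − x ≈ 71.0526.

78.95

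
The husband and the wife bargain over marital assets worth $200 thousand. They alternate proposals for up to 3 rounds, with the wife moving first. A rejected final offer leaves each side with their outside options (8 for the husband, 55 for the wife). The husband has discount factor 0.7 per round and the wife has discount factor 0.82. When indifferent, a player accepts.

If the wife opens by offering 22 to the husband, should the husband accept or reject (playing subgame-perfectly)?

Reject

Work out the husband's continuation value if the offer is rejected.
Round 3 (the wife proposes): the husband gets 8 if talks fail, so the wife offers 8 and keeps 192.
Round 2 (the husband proposes): the wife can get 192 next round, worth 0.82 × 192 = 157.44 now. The husband offers 157.44 and keeps 200 − 157.44 = 42.56.
So by rejecting in round 1, the husband gets 42.56 next round, worth 0.7 × 42.56 = 29.792 now.
Offer 22 < 29.792, so the husband rejects.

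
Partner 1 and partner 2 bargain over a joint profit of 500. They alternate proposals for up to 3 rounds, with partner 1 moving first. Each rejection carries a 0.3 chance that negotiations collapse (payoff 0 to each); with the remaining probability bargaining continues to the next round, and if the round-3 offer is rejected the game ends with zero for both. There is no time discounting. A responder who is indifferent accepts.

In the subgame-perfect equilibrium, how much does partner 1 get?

395

By backward induction:
Round 3 (partner 1 proposes): partner 2 will accept anything ≥ 0, so partner 1 offers 0 and keeps 500.
Round 2 (partner 2 proposes): rejecting gives partner 1 an expected 0.7 × 500 = 350. Partner 2 offers 350 and keeps 500 − 350 = 150.
Round 1 (partner 1 proposes): rejecting gives partner 2 an expected 0.7 × 150 = 105. Partner 1 offers 105 and keeps 500 − 105 = 395.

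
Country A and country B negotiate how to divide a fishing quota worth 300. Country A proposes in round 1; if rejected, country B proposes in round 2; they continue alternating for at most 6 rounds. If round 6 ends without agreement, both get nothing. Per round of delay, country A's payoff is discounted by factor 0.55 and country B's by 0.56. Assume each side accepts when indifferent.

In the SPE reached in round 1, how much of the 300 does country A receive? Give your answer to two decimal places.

Round 6 (country B proposes): country A will accept anything ≥ 0, so country B offers 0 and keeps 300.
Round 5 (country A proposes): country B can get 300 next round, worth 0.56 × 300 = 168 now; country A offers that and keeps 132.
Round 4 (country B proposes): country A can get 132 next round, worth 0.55 × 132 = 72.6 now, so country B offers 72.6, keeping 227.4.
Round 3 (country A proposes): country B can get 227.4 next round, worth 0.56 × 227.4 = 127.344 now. Country A offers 127.344 and keeps 300 − 127.344 = 172.656.
Round 2 (country B proposes): country A can get 172.656 next round, worth 0.55 × 172.656 = 94.9608 now. Country B offers 94.9608 and keeps 300 − 94.9608 = 205.0392.
Round 1 (country A proposes): country B can get 205.0392 next round, worth 0.56 × 205.0392 = 114.821952 now, so country A offers 114.821952, keeping 185.178048.

185.18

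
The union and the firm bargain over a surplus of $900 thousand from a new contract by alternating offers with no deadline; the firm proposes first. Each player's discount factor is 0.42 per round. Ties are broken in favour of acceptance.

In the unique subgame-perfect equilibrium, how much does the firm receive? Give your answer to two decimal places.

When the firm proposes, the union accepts any offer worth at least 0.42 times what the union would get by proposing next round; and vice versa.
This gives x = 900 − 0.42y and y = 900 − 0.42x, where x and y are each side's share when it proposes.
Hence (1 − 0.42·0.42)x = 900(1 − 0.42), i.e. 0.8236·x = 522.
x ≈ 633.8028; the union's share is 900 − x ≈ 266.1972.

633.80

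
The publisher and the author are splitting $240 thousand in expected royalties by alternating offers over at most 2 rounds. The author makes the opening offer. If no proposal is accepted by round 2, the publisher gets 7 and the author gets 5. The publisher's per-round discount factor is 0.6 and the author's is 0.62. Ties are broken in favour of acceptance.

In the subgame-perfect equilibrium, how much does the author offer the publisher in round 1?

Round 2 (the publisher proposes): the author gets 5 if talks fail, so the publisher offers 5 and keeps 235.
Round 1 (the author proposes): the publisher can get 235 next round, worth 0.6 × 235 = 141 now. The author offers 141 and keeps 240 − 141 = 99.

141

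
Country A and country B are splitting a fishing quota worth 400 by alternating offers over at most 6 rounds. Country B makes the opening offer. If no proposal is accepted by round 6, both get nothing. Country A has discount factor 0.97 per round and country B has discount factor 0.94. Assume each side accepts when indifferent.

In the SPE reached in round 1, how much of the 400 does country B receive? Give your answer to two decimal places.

32.92

Round 6 (country A proposes): rejection yields 0 for country B; country A offers 0 and keeps 400.
Round 5 (country B proposes): country A can get 400 next round, worth 0.97 × 400 = 388 now. Country B offers 388 and keeps 400 − 388 = 12.
Round 4 (country A proposes): country B can get 12 next round, worth 0.94 × 12 = 11.28 now; country A offers that and keeps 388.72.
Round 3 (country B proposes): country A can get 388.72 next round, worth 0.97 × 388.72 = 377.0584 now. Country B offers 377.0584 and keeps 400 − 377.0584 = 22.9416.
Round 2 (country A proposes): country B can get 22.9416 next round, worth 0.94 × 22.9416 = 21.565104 now, so country A offers 21.565104, keeping 378.434896.
Round 1 (country B proposes): country A can get 378.434896 next round, worth 0.97 × 378.434896 = 367.08184912 now. Country B offers 367.08184912 and keeps 400 − 367.08184912 = 32.91815088.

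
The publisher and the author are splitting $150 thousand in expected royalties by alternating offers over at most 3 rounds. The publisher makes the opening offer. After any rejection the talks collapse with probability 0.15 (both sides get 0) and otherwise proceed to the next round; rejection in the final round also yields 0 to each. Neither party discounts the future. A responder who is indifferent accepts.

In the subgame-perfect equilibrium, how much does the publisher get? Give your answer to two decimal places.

130.88

Round 3 (the publisher proposes): rejection yields 0 for the author; the publisher offers 0 and keeps 150.
Round 2 (the author proposes): rejecting gives the publisher an expected 0.85 × 150 = 127.5. The author offers 127.5 and keeps 150 − 127.5 = 22.5.
Round 1 (the publisher proposes): rejecting gives the author an expected 0.85 × 22.5 = 19.125. The publisher offers 19.125 and keeps 150 − 19.125 = 130.875.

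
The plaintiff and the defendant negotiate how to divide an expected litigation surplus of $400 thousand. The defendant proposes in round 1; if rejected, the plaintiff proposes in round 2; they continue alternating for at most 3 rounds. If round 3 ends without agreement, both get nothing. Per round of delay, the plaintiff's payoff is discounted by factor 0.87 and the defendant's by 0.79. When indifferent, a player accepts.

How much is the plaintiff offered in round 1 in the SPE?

Solve by backward induction from round 3.
Round 3 (the defendant proposes): rejection yields 0 for the plaintiff; the defendant offers 0 and keeps 400.
Round 2 (the plaintiff proposes): the defendant can get 400 next round, worth 0.79 × 400 = 316 now, so the plaintiff offers 316, keeping 84.
Round 1 (the defendant proposes): the plaintiff can get 84 next round, worth 0.87 × 84 = 73.08 now, so the defendant offers 73.08, keeping 326.92.

73.08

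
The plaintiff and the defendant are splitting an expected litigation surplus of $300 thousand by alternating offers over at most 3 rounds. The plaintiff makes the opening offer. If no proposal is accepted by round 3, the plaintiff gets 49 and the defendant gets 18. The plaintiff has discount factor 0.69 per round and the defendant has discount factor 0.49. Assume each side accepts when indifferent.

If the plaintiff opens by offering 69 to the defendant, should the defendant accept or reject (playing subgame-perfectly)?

Work out the defendant's continuation value if the offer is rejected.
Round 3 (the plaintiff proposes): the defendant gets 18 if talks fail, so the plaintiff offers 18 and keeps 282.
Round 2 (the defendant proposes): the plaintiff can get 282 next round, worth 0.69 × 282 = 194.58 now. The defendant offers 194.58 and keeps 300 − 194.58 = 105.42.
So by rejecting in round 1, the defendant gets 105.42 next round, worth 0.49 × 105.42 = 51.6558 now.
Offer 69 ≥ 51.6558, so the defendant accepts.

Accept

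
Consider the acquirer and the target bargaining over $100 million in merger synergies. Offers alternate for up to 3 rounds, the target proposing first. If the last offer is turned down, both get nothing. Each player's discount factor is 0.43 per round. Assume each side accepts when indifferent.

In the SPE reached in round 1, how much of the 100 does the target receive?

Round 3 (the target proposes): rejection yields 0 for the acquirer; the target offers 0 and keeps 100.
Round 2 (the acquirer proposes): the target can get 100 next round, worth 0.43 × 100 = 43 now, so the acquirer offers 43, keeping 57.
Round 1 (the target proposes): the acquirer can get 57 next round, worth 0.43 × 57 = 24.51 now, so the target offers 24.51, keeping 75.49.

75.49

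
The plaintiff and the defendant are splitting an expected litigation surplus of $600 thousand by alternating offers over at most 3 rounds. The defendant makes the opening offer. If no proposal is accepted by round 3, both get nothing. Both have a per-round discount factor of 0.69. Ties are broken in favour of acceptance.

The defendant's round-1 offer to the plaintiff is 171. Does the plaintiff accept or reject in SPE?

Work out the plaintiff's continuation value if the offer is rejected.
Round 3 (the defendant proposes): rejection yields 0 for the plaintiff; the defendant offers 0 and keeps 600.
Round 2 (the plaintiff proposes): the defendant can get 600 next round, worth 0.69 × 600 = 414 now. The plaintiff offers 414 and keeps 600 − 414 = 186.
So by rejecting in round 1, the plaintiff gets 186 next round, worth 0.69 × 186 = 128.34 now.
Offer 171 ≥ 128.34, so the plaintiff accepts.

Accept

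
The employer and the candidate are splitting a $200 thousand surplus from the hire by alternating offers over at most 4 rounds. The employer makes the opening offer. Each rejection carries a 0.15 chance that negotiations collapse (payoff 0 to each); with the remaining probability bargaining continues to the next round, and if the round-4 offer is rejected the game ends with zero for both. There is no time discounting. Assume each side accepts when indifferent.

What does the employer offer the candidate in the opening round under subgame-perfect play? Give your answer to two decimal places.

148.33

Round 4 (the candidate proposes): rejection yields 0 for the employer; the candidate offers 0 and keeps 200.
Round 3 (the employer proposes): rejecting gives the candidate an expected 0.85 × 200 = 170. The employer offers 170 and keeps 200 − 170 = 30.
Round 2 (the candidate proposes): rejecting gives the employer an expected 0.85 × 30 = 25.5, so the candidate offers 25.5, keeping 174.5.
Round 1 (the employer proposes): rejecting gives the candidate an expected 0.85 × 174.5 = 148.325. The employer offers 148.325 and keeps 200 − 148.325 = 51.675.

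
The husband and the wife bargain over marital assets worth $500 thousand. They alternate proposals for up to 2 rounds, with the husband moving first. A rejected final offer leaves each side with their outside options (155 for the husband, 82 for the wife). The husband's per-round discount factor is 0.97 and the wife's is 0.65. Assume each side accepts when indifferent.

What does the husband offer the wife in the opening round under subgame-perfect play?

224.25

Round 2 (the wife proposes): the husband gets 155 if talks fail, so the wife offers 155 and keeps 345.
Round 1 (the husband proposes): the wife can get 345 next round, worth 0.65 × 345 = 224.25 now, so the husband offers 224.25, keeping 275.75.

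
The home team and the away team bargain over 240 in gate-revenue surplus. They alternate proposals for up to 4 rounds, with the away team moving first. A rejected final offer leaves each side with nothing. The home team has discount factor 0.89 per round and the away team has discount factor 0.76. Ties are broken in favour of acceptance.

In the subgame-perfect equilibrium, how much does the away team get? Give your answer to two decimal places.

44.26

Round 4 (the home team proposes): the away team will accept anything ≥ 0, so the home team offers 0 and keeps 240.
Round 3 (the away team proposes): the home team can get 240 next round, worth 0.89 × 240 = 213.6 now. The away team offers 213.6 and keeps 240 − 213.6 = 26.4.
Round 2 (the home team proposes): the away team can get 26.4 next round, worth 0.76 × 26.4 = 20.064 now. The home team offers 20.064 and keeps 240 − 20.064 = 219.936.
Round 1 (the away team proposes): the home team can get 219.936 next round, worth 0.89 × 219.936 = 195.74304 now, so the away team offers 195.74304, keeping 44.25696.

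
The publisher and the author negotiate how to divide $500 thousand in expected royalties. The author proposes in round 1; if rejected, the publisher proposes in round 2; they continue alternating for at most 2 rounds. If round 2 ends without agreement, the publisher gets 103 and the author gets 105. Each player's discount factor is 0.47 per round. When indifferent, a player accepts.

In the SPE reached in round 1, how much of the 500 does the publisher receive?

185.65

Round 2 (the publisher proposes): the author gets 105 if talks fail, so the publisher offers 105 and keeps 395.
Round 1 (the author proposes): the publisher can get 395 next round, worth 0.47 × 395 = 185.65 now. The author offers 185.65 and keeps 500 − 185.65 = 314.35.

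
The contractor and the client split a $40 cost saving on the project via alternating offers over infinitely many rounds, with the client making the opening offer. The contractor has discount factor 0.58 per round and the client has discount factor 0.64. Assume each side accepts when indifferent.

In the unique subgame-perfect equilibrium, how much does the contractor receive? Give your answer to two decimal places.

13.28

In a stationary SPE each proposer offers the other exactly their discounted continuation value.
If the client keeps x when proposing and the contractor keeps y when proposing, then x = 40 − 0.58y and y = 40 − 0.64x.
Solving: x = 40(1 − 0.58) / (1 − 0.64·0.58) = 16.8 / 0.6288 ≈ 26.7176.
The contractor gets 40 − 26.7176 ≈ 13.2824.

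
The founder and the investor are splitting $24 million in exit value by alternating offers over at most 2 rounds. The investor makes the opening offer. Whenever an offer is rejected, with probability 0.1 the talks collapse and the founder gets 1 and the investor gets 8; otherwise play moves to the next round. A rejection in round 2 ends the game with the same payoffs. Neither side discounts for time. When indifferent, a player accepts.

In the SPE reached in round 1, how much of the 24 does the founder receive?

By backward induction:
Round 2 (the founder proposes): the investor gets 8 if talks fail, so the founder offers 8 and keeps 16.
Round 1 (the investor proposes): rejecting gives the founder an expected 0.9 × 16 + 0.1 × 1 = 14.5, so the investor offers 14.5, keeping 9.5.

14.5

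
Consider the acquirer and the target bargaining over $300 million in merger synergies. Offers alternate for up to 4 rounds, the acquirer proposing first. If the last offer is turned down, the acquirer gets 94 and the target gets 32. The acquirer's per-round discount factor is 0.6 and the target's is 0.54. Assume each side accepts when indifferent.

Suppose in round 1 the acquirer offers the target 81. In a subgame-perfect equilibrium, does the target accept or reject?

Round 4 (the target proposes): the acquirer gets 94 if talks fail, so the target offers 94 and keeps 206.
Round 3 (the acquirer proposes): the target can get 206 next round, worth 0.54 × 206 = 111.24 now, so the acquirer offers 111.24, keeping 188.76.
Round 2 (the target proposes): the acquirer can get 188.76 next round, worth 0.6 × 188.76 = 113.256 now; the target offers that and keeps 186.744.
So by rejecting in round 1, the target gets 186.744 next round, worth 0.54 × 186.744 = 100.84176 now.
Offer 81 < 100.84176, so the target rejects.

Reject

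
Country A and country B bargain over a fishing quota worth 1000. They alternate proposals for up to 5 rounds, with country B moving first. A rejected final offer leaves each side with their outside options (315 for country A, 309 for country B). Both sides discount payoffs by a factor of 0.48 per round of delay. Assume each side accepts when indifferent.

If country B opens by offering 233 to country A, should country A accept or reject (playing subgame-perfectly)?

Round 5 (country B proposes): country A gets 315 if talks fail, so country B offers 315 and keeps 685.
Round 4 (country A proposes): country B can get 685 next round, worth 0.48 × 685 = 328.8 now; country A offers that and keeps 671.2.
Round 3 (country B proposes): country A can get 671.2 next round, worth 0.48 × 671.2 = 322.176 now. Country B offers 322.176 and keeps 1000 − 322.176 = 677.824.
Round 2 (country A proposes): country B can get 677.824 next round, worth 0.48 × 677.824 = 325.35552 now, so country A offers 325.35552, keeping 674.64448.
So by rejecting in round 1, country A gets 674.64448 next round, worth 0.48 × 674.64448 = 323.8293504 now.
Offer 233 < 323.8293504, so country A rejects.

Reject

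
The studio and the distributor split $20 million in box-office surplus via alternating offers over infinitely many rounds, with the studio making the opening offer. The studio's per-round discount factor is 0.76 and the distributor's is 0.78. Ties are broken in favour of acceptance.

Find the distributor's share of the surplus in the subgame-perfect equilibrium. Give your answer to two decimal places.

In a stationary SPE each proposer offers the other exactly their discounted continuation value.
If the studio keeps x when proposing and the distributor keeps y when proposing, then x = 20 − 0.78y and y = 20 − 0.76x.
Solving: x = 20(1 − 0.78) / (1 − 0.76·0.78) = 4.4 / 0.4072 ≈ 10.8055.
The distributor gets 20 − 10.8055 ≈ 9.1945.

9.19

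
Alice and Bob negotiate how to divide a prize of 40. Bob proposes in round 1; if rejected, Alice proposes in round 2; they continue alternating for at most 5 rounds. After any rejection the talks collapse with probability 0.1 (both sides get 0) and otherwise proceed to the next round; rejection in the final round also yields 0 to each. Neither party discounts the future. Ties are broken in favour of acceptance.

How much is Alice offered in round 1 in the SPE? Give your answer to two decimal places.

Round 5 (Bob proposes): rejection yields 0 for Alice; Bob offers 0 and keeps 40.
Round 4 (Alice proposes): rejecting gives Bob an expected 0.9 × 40 = 36; Alice offers that and keeps 4.
Round 3 (Bob proposes): rejecting gives Alice an expected 0.9 × 4 = 3.6. Bob offers 3.6 and keeps 40 − 3.6 = 36.4.
Round 2 (Alice proposes): rejecting gives Bob an expected 0.9 × 36.4 = 32.76, so Alice offers 32.76, keeping 7.24.
Round 1 (Bob proposes): rejecting gives Alice an expected 0.9 × 7.24 = 6.516; Bob offers that and keeps 33.484.

6.52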